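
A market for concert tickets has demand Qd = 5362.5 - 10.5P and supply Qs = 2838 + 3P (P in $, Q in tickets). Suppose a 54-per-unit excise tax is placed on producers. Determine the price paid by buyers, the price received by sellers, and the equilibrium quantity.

With a tax of 54 on producers, they supply based on the net price P_s = P_b - 54, so Qs = 2676 + 3P_b.
Set Qd = Qs: 5362.5 - 10.5P_b = 2676 + 3P_b, so 2686.5 = 13.5P_b and P_b = 199.
So P_s = 145 and the quantity traded is Q = 5362.5 - 10.5(199) = 3273.

P_b = 199, P_s = 145, Q = 3273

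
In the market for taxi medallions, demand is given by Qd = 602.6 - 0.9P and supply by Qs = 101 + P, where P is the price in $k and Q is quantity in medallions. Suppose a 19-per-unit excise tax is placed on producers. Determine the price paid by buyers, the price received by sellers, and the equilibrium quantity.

The tax drives a wedge P_b - P_s = 19. Substituting P_s = P_b - 19 into supply: Qs = 82 + P_b.
Set Qd = Qs: 602.6 - 0.9P_b = 82 + P_b, so 520.6 = 1.9P_b and P_b = 274.
So P_s = 255 and the quantity traded is Q = 602.6 - 0.9(274) = 356.

P_b = 274, P_s = 255, Q = 356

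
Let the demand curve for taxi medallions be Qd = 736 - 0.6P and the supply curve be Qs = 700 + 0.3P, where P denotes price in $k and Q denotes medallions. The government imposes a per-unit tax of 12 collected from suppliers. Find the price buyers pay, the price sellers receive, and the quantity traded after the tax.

Suppliers keep P_s = P_b - 12 per unit, so supply in terms of the buyer price is Qs = 696.4 + 0.3P_b.
Equate demand and the shifted supply: 736 - 0.6P_b = 696.4 + 0.3P_b, giving 0.9P_b = 39.6, so P_b = 44.
So P_s = 32 and the quantity traded is Q = 736 - 0.6(44) = 709.6.

P_b = 44, P_s = 32, Q = 709.6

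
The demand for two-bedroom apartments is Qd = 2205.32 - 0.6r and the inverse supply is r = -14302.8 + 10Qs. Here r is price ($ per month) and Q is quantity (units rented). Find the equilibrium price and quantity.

Rewriting in direct form: Qs = 1430.28 + 0.1r.
The market clears where 2205.32 - 0.6r = 1430.28 + 0.1r. Rearranging, 0.7r = 775.04, hence r* = 1107.2.
Then Q* = 2205.32 - 0.6(1107.2) = 1541.

r* = 1107.2, Q* = 1541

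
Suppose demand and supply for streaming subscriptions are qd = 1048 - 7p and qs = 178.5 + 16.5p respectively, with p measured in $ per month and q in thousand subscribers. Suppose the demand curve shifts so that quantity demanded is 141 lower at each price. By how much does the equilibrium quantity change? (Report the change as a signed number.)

Δq = -99

Equating demand and supply, 1048 - 7p = 178.5 + 16.5p gives 23.5p = 869.5, so p* = 37.
Then q* = 1048 - 7(37) = 789.
After the shift, demand is qd = 907 - 7p.
The new intersection has 728.5 = 23.5p, i.e. p = 31, q = 690.
Δq = 690 - 789 = -99.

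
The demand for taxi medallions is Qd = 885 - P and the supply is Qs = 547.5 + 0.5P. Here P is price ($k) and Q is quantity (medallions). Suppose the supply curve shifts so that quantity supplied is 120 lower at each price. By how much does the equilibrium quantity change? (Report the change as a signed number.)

Equating demand and supply, 885 - P = 547.5 + 0.5P gives 1.5P = 337.5, so P* = 225.
Substitute back: Q* = 885 - 225 = 660.
After the shift, supply is Qs = 427.5 + 0.5P.
Re-solving, 1.5P = 457.5 gives P = 305 and Q = 580.
ΔQ = 580 - 660 = -80.

ΔQ = -80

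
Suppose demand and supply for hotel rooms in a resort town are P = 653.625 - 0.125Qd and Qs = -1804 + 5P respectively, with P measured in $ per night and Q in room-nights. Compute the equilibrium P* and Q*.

Rewriting in direct form: Qd = 5229 - 8P.
Set Qd = Qs: 5229 - 8P = -1804 + 5P, so 7033 = 13P and P* = 541.
Then Q* = 5229 - 8(541) = 901.

P* = 541, Q* = 901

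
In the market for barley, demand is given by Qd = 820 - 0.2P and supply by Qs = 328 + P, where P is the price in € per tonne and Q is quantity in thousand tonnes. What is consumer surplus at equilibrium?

At equilibrium Qd = Qs, so 820 - 0.2P = 328 + P; collecting terms, 492 = 1.2P and P* = 410.
Plugging P* into demand: Q* = 820 - 0.2(410) = 738.
Demand choke price (Qd = 0): P = 820/0.2 = 4100. Consumer surplus = ½ × (4100 - 410) × 738 = 1361610.

Consumer surplus = 1361610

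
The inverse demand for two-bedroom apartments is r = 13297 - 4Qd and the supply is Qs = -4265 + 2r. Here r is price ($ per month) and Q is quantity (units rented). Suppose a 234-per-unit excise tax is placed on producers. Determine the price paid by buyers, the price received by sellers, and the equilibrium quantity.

Solving each curve for Q: Qd = 3324.25 - 0.25r.
Producers keep r_s = r_b - 234 per unit, so supply in terms of the buyer price is Qs = -4733 + 2r_b.
Equate demand and the shifted supply: 3324.25 - 0.25r_b = -4733 + 2r_b, giving 2.25r_b = 8057.25, so r_b = 3581.
Then r_s = 3581 - 234 = 3347 and Q = 3324.25 - 0.25(3581) = 2429.

r_b = 3581, r_s = 3347, Q = 2429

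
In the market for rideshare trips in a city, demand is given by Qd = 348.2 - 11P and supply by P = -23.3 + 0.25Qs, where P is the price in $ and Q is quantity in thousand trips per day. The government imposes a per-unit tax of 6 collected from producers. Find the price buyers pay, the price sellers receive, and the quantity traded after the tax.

P_b = 18.6, P_s = 12.6, Q = 143.6

Inverting to quantity form: Qs = 93.2 + 4P.
Producers keep P_s = P_b - 6 per unit, so supply in terms of the buyer price is Qs = 69.2 + 4P_b.
Equate demand and the shifted supply: 348.2 - 11P_b = 69.2 + 4P_b, giving 15P_b = 279, so P_b = 18.6.
So P_s = 12.6 and the quantity traded is Q = 348.2 - 11(18.6) = 143.6.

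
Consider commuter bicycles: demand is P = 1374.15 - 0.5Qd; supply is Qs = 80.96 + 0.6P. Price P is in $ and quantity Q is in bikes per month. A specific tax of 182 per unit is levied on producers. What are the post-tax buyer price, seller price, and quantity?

Solving each curve for Q: Qd = 2748.3 - 2P.
With a tax of 182 on producers, they supply based on the net price P_s = P_b - 182, so Qs = -28.24 + 0.6P_b.
Set Qd = Qs: 2748.3 - 2P_b = -28.24 + 0.6P_b, so 2776.54 = 2.6P_b and P_b = 1067.9.
So P_s = 885.9 and the quantity traded is Q = 2748.3 - 2(1067.9) = 612.5.

P_b = 1067.9, P_s = 885.9, Q = 612.5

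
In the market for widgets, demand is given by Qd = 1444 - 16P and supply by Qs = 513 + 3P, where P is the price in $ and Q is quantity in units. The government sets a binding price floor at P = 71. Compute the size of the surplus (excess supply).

At P = 71: Qd = 308 and Qs = 726.
Surplus = Qs - Qd = 726 - 308 = 418.

Surplus = 418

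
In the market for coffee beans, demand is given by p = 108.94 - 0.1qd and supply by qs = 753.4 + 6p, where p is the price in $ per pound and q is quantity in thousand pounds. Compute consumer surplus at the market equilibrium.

Consumer surplus = 38667.218

In direct form, qd = 1089.4 - 10p.
Equating demand and supply, 1089.4 - 10p = 753.4 + 6p gives 16p = 336, so p* = 21.
Plugging p* into demand: q* = 1089.4 - 10(21) = 879.4.
Demand choke price (qd = 0): p = 1089.4/10 = 108.94. Consumer surplus = ½ × (108.94 - 21) × 879.4 = 38667.218.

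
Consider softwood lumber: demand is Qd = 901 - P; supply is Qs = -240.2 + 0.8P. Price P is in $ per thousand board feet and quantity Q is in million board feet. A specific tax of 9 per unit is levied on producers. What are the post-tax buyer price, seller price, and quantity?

P_b = 638, P_s = 629, Q = 263

The tax drives a wedge P_b - P_s = 9. Substituting P_s = P_b - 9 into supply: Qs = -247.4 + 0.8P_b.
Equate demand and the shifted supply: 901 - P_b = -247.4 + 0.8P_b, giving 1.8P_b = 1148.4, so P_b = 638.
Then P_s = 638 - 9 = 629 and Q = 901 - 638 = 263.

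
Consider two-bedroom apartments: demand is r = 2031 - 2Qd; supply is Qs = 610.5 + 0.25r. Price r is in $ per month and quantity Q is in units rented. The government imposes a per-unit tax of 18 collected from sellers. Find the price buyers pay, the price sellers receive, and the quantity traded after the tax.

r_b = 546, r_s = 528, Q = 742.5

In direct form, Qd = 1015.5 - 0.5r.
The tax drives a wedge r_b - r_s = 18. Substituting r_s = r_b - 18 into supply: Qs = 606 + 0.25r_b.
Equate demand and the shifted supply: 1015.5 - 0.5r_b = 606 + 0.25r_b, giving 0.75r_b = 409.5, so r_b = 546.
So r_s = 528 and the quantity traded is Q = 1015.5 - 0.5(546) = 742.5.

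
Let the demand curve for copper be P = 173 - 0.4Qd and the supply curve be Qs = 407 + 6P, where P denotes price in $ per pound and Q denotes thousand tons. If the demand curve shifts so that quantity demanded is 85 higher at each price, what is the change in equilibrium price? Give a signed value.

Solving each curve for Q: Qd = 432.5 - 2.5P.
The market clears where 432.5 - 2.5P = 407 + 6P. Rearranging, 8.5P = 25.5, hence P* = 3.
Substitute back: Q* = 432.5 - 2.5(3) = 425.
After the shift, demand is Qd = 517.5 - 2.5P.
Re-solving, 8.5P = 110.5 gives P = 13 and Q = 485.
ΔP = 13 - 3 = 10.

ΔP = 10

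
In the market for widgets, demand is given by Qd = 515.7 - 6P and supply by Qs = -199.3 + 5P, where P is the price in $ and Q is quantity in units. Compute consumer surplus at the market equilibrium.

Consumer surplus = 1316.7075

At equilibrium Qd = Qs, so 515.7 - 6P = -199.3 + 5P; collecting terms, 715 = 11P and P* = 65.
Then Q* = 515.7 - 6(65) = 125.7.
Demand choke price (Qd = 0): P = 515.7/6 = 85.95. Consumer surplus = ½ × (85.95 - 65) × 125.7 = 1316.7075.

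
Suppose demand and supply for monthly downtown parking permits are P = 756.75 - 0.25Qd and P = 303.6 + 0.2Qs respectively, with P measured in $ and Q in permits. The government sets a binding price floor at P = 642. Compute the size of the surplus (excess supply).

Solving each curve for Q: Qd = 3027 - 4P and Qs = -1518 + 5P.
Evaluating both curves at the floor price 642 gives Qd = 459, Qs = 1692.
Surplus = Qs - Qd = 1692 - 459 = 1233.

Surplus = 1233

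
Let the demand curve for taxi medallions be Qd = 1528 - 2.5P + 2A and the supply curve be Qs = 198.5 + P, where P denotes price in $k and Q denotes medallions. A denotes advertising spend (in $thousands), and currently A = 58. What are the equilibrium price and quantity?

With A = 58, demand is Qd = 1644 - 2.5P.
The market clears where 1644 - 2.5P = 198.5 + P. Rearranging, 3.5P = 1445.5, hence P* = 413.
Plugging P* into demand: Q* = 1644 - 2.5(413) = 611.5.

P* = 413, Q* = 611.5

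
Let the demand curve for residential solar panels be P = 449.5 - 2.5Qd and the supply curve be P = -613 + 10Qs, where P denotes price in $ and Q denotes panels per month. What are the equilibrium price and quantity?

Solving each curve for Q: Qd = 179.8 - 0.4P and Qs = 61.3 + 0.1P.
At equilibrium Qd = Qs, so 179.8 - 0.4P = 61.3 + 0.1P; collecting terms, 118.5 = 0.5P and P* = 237.
From the demand curve, Q* = 179.8 - 0.4(237) = 85.

P* = 237, Q* = 85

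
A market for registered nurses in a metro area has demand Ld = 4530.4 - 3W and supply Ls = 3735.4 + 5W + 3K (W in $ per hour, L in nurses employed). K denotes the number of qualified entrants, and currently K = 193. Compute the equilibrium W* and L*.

W* = 27, L* = 4449.4

With K = 193, supply is Ls = 4314.4 + 5W.
At equilibrium Ld = Ls, so 4530.4 - 3W = 4314.4 + 5W; collecting terms, 216 = 8W and W* = 27.
From the demand curve, L* = 4530.4 - 3(27) = 4449.4.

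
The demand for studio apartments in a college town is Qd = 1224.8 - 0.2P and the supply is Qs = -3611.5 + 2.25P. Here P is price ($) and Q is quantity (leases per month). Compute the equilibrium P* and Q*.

Set Qd = Qs: 1224.8 - 0.2P = -3611.5 + 2.25P, so 4836.3 = 2.45P and P* = 1974.
Plugging P* into demand: Q* = 1224.8 - 0.2(1974) = 830.

P* = 1974, Q* = 830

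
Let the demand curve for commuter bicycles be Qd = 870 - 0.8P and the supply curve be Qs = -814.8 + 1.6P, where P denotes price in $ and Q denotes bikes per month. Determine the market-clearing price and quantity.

P* = 702, Q* = 308.4

At equilibrium Qd = Qs, so 870 - 0.8P = -814.8 + 1.6P; collecting terms, 1684.8 = 2.4P and P* = 702.
Substitute back: Q* = 870 - 0.8(702) = 308.4.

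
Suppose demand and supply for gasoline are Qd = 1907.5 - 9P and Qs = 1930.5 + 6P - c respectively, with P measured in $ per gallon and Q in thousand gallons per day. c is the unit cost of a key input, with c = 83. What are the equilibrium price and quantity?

P* = 4, Q* = 1871.5

With c = 83, supply is Qs = 1847.5 + 6P.
Equating demand and supply, 1907.5 - 9P = 1847.5 + 6P gives 15P = 60, so P* = 4.
Substitute back: Q* = 1907.5 - 9(4) = 1871.5.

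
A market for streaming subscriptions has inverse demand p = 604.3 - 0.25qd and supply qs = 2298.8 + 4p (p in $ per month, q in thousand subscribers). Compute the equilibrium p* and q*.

Inverting to quantity form: qd = 2417.2 - 4p.
Set qd = qs: 2417.2 - 4p = 2298.8 + 4p, so 118.4 = 8p and p* = 14.8.
Plugging p* into demand: q* = 2417.2 - 4(14.8) = 2358.

p* = 14.8, q* = 2358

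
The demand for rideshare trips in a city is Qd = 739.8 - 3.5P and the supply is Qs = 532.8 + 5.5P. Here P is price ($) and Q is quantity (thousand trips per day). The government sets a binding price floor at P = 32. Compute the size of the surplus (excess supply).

Surplus = 81

With P fixed at 32, quantity demanded is 627.8 and quantity supplied is 708.8.
Surplus = Qs - Qd = 708.8 - 627.8 = 81.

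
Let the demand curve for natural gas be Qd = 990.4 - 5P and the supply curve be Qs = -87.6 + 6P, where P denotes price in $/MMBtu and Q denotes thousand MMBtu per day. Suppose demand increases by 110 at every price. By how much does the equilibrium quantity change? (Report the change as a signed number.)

ΔQ = 60

The market clears where 990.4 - 5P = -87.6 + 6P. Rearranging, 11P = 1078, hence P* = 98.
Substitute back: Q* = 990.4 - 5(98) = 500.4.
After the shift, demand is Qd = 1100.4 - 5P.
Re-solving, 11P = 1188 gives P = 108 and Q = 560.4.
ΔQ = 560.4 - 500.4 = 60.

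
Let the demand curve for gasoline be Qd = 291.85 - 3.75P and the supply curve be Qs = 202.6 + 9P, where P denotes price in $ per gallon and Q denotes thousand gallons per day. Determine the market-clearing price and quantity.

Equating demand and supply, 291.85 - 3.75P = 202.6 + 9P gives 12.75P = 89.25, so P* = 7.
From the demand curve, Q* = 291.85 - 3.75(7) = 265.6.

P* = 7, Q* = 265.6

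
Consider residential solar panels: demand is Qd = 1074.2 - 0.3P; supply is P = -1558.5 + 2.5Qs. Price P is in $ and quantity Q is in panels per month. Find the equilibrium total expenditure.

Total expenditure = 567364

In direct form, Qs = 623.4 + 0.4P.
The market clears where 1074.2 - 0.3P = 623.4 + 0.4P. Rearranging, 0.7P = 450.8, hence P* = 644.
Substitute back: Q* = 1074.2 - 0.3(644) = 881.
Total expenditure = P* × Q* = 644 × 881 = 567364.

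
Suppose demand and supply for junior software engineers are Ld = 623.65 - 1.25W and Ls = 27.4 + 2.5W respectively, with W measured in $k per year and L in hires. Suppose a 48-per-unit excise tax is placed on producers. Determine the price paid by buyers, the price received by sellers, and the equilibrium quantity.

W_b = 191, W_s = 143, L = 384.9

The tax drives a wedge W_b - W_s = 48. Substituting W_s = W_b - 48 into supply: Ls = -92.6 + 2.5W_b.
Set Ld = Ls: 623.65 - 1.25W_b = -92.6 + 2.5W_b, so 716.25 = 3.75W_b and W_b = 191.
Then W_s = 191 - 48 = 143 and L = 623.65 - 1.25(191) = 384.9.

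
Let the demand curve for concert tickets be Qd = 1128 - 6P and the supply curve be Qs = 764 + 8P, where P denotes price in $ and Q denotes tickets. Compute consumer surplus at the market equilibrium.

Consumer surplus = 78732

The market clears where 1128 - 6P = 764 + 8P. Rearranging, 14P = 364, hence P* = 26.
Plugging P* into demand: Q* = 1128 - 6(26) = 972.
Demand choke price (Qd = 0): P = 1128/6 = 188. Consumer surplus = ½ × (188 - 26) × 972 = 78732.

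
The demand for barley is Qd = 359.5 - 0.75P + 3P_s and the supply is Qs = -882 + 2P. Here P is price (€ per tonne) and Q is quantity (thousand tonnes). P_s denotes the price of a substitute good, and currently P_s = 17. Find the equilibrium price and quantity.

P* = 470, Q* = 58

With P_s = 17, demand is Qd = 410.5 - 0.75P.
Set Qd = Qs: 410.5 - 0.75P = -882 + 2P, so 1292.5 = 2.75P and P* = 470.
Plugging P* into demand: Q* = 410.5 - 0.75(470) = 58.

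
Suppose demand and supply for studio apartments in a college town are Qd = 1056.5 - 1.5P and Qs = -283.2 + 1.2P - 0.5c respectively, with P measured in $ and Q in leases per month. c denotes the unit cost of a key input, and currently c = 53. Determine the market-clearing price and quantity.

With c = 53, supply is Qs = -309.7 + 1.2P.
The market clears where 1056.5 - 1.5P = -309.7 + 1.2P. Rearranging, 2.7P = 1366.2, hence P* = 506.
From the demand curve, Q* = 1056.5 - 1.5(506) = 297.5.

P* = 506, Q* = 297.5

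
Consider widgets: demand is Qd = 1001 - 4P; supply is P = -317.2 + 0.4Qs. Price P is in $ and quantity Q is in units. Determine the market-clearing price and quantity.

P* = 32, Q* = 873

Rewriting in direct form: Qs = 793 + 2.5P.
Set Qd = Qs: 1001 - 4P = 793 + 2.5P, so 208 = 6.5P and P* = 32.
Substitute back: Q* = 1001 - 4(32) = 873.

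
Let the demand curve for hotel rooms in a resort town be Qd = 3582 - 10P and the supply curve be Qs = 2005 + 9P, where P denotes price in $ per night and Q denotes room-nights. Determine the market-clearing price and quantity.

P* = 83, Q* = 2752

The market clears where 3582 - 10P = 2005 + 9P. Rearranging, 19P = 1577, hence P* = 83.
Then Q* = 3582 - 10(83) = 2752.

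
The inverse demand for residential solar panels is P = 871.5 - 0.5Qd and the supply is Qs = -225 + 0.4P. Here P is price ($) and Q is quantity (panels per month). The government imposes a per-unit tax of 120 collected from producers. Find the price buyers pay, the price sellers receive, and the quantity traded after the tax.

P_b = 840, P_s = 720, Q = 63

Rewriting in direct form: Qd = 1743 - 2P.
With a tax of 120 on producers, they supply based on the net price P_s = P_b - 120, so Qs = -273 + 0.4P_b.
Set Qd = Qs: 1743 - 2P_b = -273 + 0.4P_b, so 2016 = 2.4P_b and P_b = 840.
Then P_s = 840 - 120 = 720 and Q = 1743 - 2(840) = 63.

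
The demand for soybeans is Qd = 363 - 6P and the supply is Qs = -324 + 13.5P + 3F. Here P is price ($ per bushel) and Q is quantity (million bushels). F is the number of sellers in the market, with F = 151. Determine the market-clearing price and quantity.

With F = 151, supply is Qs = 129 + 13.5P.
Equating demand and supply, 363 - 6P = 129 + 13.5P gives 19.5P = 234, so P* = 12.
Substitute back: Q* = 363 - 6(12) = 291.

P* = 12, Q* = 291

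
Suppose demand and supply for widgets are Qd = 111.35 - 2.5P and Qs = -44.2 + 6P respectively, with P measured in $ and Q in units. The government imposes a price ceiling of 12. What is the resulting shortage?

Shortage = 53.55

With P fixed at 12, quantity demanded is 81.35 and quantity supplied is 27.8.
Shortage = Qd - Qs = 81.35 - 27.8 = 53.55.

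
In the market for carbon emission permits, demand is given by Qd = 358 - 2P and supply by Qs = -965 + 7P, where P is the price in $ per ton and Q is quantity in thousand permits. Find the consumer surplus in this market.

Consumer surplus = 1024

The market clears where 358 - 2P = -965 + 7P. Rearranging, 9P = 1323, hence P* = 147.
Then Q* = 358 - 2(147) = 64.
Demand choke price (Qd = 0): P = 358/2 = 179. Consumer surplus = ½ × (179 - 147) × 64 = 1024.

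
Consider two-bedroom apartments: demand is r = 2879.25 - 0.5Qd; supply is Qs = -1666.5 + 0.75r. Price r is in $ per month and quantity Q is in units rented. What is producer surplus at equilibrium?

Producer surplus = 85681.5

Solving each curve for Q: Qd = 5758.5 - 2r.
The market clears where 5758.5 - 2r = -1666.5 + 0.75r. Rearranging, 2.75r = 7425, hence r* = 2700.
Plugging r* into demand: Q* = 5758.5 - 2(2700) = 358.5.
Supply choke price (Qs = 0): r = 2222. Producer surplus = ½ × (2700 - 2222) × 358.5 = 85681.5.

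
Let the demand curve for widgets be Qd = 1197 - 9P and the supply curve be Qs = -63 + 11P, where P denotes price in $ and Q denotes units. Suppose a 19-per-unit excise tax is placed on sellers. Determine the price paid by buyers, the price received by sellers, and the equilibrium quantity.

With a tax of 19 on sellers, they supply based on the net price P_s = P_b - 19, so Qs = -272 + 11P_b.
Market clearing requires 1197 - 9P_b = -272 + 11P_b; hence 1469 = 20P_b and P_b = 73.45.
Then P_s = 73.45 - 19 = 54.45 and Q = 1197 - 9(73.45) = 535.95.

P_b = 73.45, P_s = 54.45, Q = 535.95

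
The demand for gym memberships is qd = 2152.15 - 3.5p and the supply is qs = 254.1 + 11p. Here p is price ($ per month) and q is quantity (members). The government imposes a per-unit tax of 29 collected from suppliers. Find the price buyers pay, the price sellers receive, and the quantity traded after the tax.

With a tax of 29 on suppliers, they supply based on the net price p_s = p_b - 29, so qs = -64.9 + 11p_b.
Equate demand and the shifted supply: 2152.15 - 3.5p_b = -64.9 + 11p_b, giving 14.5p_b = 2217.05, so p_b = 152.9.
Then p_s = 152.9 - 29 = 123.9 and q = 2152.15 - 3.5(152.9) = 1617.

p_b = 152.9, p_s = 123.9, q = 1617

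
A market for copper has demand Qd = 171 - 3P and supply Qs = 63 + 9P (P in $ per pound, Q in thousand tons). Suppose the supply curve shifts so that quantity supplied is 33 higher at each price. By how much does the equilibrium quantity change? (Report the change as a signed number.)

Equating demand and supply, 171 - 3P = 63 + 9P gives 12P = 108, so P* = 9.
From the demand curve, Q* = 171 - 3(9) = 144.
After the shift, supply is Qs = 96 + 9P.
The new intersection has 75 = 12P, i.e. P = 6.25, Q = 152.25.
ΔQ = 152.25 - 144 = 8.25.

ΔQ = 8.25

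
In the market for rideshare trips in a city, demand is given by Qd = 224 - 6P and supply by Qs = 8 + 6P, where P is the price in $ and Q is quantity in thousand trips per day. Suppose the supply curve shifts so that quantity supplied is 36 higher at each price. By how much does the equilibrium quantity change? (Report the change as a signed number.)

Set Qd = Qs: 224 - 6P = 8 + 6P, so 216 = 12P and P* = 18.
From the demand curve, Q* = 224 - 6(18) = 116.
After the shift, supply is Qs = 44 + 6P.
New equilibrium: 180 = 12P, so P = 15 and Q = 134.
ΔQ = 134 - 116 = 18.

ΔQ = 18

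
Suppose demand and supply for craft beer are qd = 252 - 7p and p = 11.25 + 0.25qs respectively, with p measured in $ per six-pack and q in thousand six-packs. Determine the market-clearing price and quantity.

Solving each curve for q: qs = -45 + 4p.
Equating demand and supply, 252 - 7p = -45 + 4p gives 11p = 297, so p* = 27.
Substitute back: q* = 252 - 7(27) = 63.

p* = 27, q* = 63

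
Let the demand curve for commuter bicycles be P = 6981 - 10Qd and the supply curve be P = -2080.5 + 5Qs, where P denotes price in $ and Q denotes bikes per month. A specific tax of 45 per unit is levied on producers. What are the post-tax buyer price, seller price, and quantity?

In direct form, Qd = 698.1 - 0.1P and Qs = 416.1 + 0.2P.
The tax drives a wedge P_b - P_s = 45. Substituting P_s = P_b - 45 into supply: Qs = 407.1 + 0.2P_b.
Equate demand and the shifted supply: 698.1 - 0.1P_b = 407.1 + 0.2P_b, giving 0.3P_b = 291, so P_b = 970.
Then P_s = 970 - 45 = 925 and Q = 698.1 - 0.1(970) = 601.1.

P_b = 970, P_s = 925, Q = 601.1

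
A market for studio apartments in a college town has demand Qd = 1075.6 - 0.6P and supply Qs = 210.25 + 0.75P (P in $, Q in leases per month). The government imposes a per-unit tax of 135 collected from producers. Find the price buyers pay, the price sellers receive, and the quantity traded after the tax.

With a tax of 135 on producers, they supply based on the net price P_s = P_b - 135, so Qs = 109 + 0.75P_b.
Set Qd = Qs: 1075.6 - 0.6P_b = 109 + 0.75P_b, so 966.6 = 1.35P_b and P_b = 716.
So P_s = 581 and the quantity traded is Q = 1075.6 - 0.6(716) = 646.

P_b = 716, P_s = 581, Q = 646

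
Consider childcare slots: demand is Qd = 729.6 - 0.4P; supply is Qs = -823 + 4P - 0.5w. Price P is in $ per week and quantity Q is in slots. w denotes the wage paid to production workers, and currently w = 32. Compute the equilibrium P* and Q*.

P* = 356.5, Q* = 587

With w = 32, supply is Qs = -839 + 4P.
At equilibrium Qd = Qs, so 729.6 - 0.4P = -839 + 4P; collecting terms, 1568.6 = 4.4P and P* = 356.5.
Then Q* = 729.6 - 0.4(356.5) = 587.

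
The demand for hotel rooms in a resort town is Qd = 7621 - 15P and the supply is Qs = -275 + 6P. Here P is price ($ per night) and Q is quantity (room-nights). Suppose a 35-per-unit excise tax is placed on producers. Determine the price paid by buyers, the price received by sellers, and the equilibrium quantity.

P_b = 386, P_s = 351, Q = 1831

With a tax of 35 on producers, they supply based on the net price P_s = P_b - 35, so Qs = -485 + 6P_b.
Set Qd = Qs: 7621 - 15P_b = -485 + 6P_b, so 8106 = 21P_b and P_b = 386.
Then P_s = 386 - 35 = 351 and Q = 7621 - 15(386) = 1831.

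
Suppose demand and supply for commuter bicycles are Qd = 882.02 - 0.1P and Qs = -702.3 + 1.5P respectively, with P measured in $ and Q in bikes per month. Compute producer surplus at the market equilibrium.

Producer surplus = 204363

Set Qd = Qs: 882.02 - 0.1P = -702.3 + 1.5P, so 1584.32 = 1.6P and P* = 990.2.
Then Q* = 882.02 - 0.1(990.2) = 783.
Supply choke price (Qs = 0): P = 468.2. Producer surplus = ½ × (990.2 - 468.2) × 783 = 204363.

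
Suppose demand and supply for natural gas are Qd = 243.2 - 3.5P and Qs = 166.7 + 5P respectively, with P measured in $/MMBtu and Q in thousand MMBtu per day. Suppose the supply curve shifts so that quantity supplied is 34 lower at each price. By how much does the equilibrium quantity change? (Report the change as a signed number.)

At equilibrium Qd = Qs, so 243.2 - 3.5P = 166.7 + 5P; collecting terms, 76.5 = 8.5P and P* = 9.
Substitute back: Q* = 243.2 - 3.5(9) = 211.7.
After the shift, supply is Qs = 132.7 + 5P.
Re-solving, 8.5P = 110.5 gives P = 13 and Q = 197.7.
ΔQ = 197.7 - 211.7 = -14.

ΔQ = -14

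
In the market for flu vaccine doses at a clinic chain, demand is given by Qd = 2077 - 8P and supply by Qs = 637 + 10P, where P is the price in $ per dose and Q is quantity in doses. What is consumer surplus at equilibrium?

Consumer surplus = 129060.5625

Set Qd = Qs: 2077 - 8P = 637 + 10P, so 1440 = 18P and P* = 80.
Substitute back: Q* = 2077 - 8(80) = 1437.
Demand choke price (Qd = 0): P = 2077/8 = 259.625. Consumer surplus = ½ × (259.625 - 80) × 1437 = 129060.5625.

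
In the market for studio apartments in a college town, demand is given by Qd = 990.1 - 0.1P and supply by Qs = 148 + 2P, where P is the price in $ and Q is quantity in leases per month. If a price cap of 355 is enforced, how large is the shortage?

At P = 355: Qd = 954.6 and Qs = 858.
Shortage = Qd - Qs = 954.6 - 858 = 96.6.

Shortage = 96.6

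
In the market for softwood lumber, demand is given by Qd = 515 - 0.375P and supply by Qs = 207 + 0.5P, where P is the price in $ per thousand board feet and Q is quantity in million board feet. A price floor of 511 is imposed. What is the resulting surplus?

Evaluating both curves at the floor price 511 gives Qd = 323.375, Qs = 462.5.
Surplus = Qs - Qd = 462.5 - 323.375 = 139.125.

Surplus = 139.125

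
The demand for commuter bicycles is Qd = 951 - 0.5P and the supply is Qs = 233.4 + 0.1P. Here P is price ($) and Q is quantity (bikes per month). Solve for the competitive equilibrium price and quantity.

Equating demand and supply, 951 - 0.5P = 233.4 + 0.1P gives 0.6P = 717.6, so P* = 1196.
Plugging P* into demand: Q* = 951 - 0.5(1196) = 353.

P* = 1196, Q* = 353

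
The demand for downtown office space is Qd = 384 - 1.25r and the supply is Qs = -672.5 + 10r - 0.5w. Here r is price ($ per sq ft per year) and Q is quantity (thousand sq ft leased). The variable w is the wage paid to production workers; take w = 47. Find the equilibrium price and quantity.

r* = 96, Q* = 264

With w = 47, supply is Qs = -696 + 10r.
At equilibrium Qd = Qs, so 384 - 1.25r = -696 + 10r; collecting terms, 1080 = 11.25r and r* = 96.
Plugging r* into demand: Q* = 384 - 1.25(96) = 264.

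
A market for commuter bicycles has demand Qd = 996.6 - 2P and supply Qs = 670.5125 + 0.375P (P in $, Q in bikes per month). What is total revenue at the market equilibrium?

Total revenue = 99130.6

At equilibrium Qd = Qs, so 996.6 - 2P = 670.5125 + 0.375P; collecting terms, 326.0875 = 2.375P and P* = 137.3.
Plugging P* into demand: Q* = 996.6 - 2(137.3) = 722.
Total revenue = P* × Q* = 137.3 × 722 = 99130.6.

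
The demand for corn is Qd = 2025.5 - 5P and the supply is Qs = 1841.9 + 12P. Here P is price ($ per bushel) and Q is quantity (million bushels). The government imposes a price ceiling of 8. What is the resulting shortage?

Shortage = 47.6

With P fixed at 8, quantity demanded is 1985.5 and quantity supplied is 1937.9.
Shortage = Qd - Qs = 1985.5 - 1937.9 = 47.6.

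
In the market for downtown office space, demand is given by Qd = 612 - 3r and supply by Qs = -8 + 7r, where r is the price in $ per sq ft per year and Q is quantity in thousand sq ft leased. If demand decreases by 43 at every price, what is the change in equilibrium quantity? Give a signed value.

At equilibrium Qd = Qs, so 612 - 3r = -8 + 7r; collecting terms, 620 = 10r and r* = 62.
From the demand curve, Q* = 612 - 3(62) = 426.
After the shift, demand is Qd = 569 - 3r.
New equilibrium: 577 = 10r, so r = 57.7 and Q = 395.9.
ΔQ = 395.9 - 426 = -30.1.

ΔQ = -30.1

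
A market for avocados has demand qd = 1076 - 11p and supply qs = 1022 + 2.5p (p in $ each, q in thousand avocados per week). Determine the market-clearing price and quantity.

Set qd = qs: 1076 - 11p = 1022 + 2.5p, so 54 = 13.5p and p* = 4.
Substitute back: q* = 1076 - 11(4) = 1032.

p* = 4, q* = 1032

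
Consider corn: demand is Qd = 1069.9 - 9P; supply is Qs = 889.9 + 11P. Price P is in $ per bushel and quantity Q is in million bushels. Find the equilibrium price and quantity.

P* = 9, Q* = 988.9

Equating demand and supply, 1069.9 - 9P = 889.9 + 11P gives 20P = 180, so P* = 9.
Then Q* = 1069.9 - 9(9) = 988.9.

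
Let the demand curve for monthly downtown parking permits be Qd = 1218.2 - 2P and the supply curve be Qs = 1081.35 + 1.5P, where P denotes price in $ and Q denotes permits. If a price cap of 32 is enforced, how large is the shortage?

Shortage = 24.85

With P fixed at 32, quantity demanded is 1154.2 and quantity supplied is 1129.35.
Shortage = Qd - Qs = 1154.2 - 1129.35 = 24.85.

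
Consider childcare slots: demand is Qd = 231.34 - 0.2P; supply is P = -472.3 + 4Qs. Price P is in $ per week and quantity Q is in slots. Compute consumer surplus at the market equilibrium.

Solving each curve for Q: Qs = 118.075 + 0.25P.
Set Qd = Qs: 231.34 - 0.2P = 118.075 + 0.25P, so 113.265 = 0.45P and P* = 251.7.
From the demand curve, Q* = 231.34 - 0.2(251.7) = 181.
Demand choke price (Qd = 0): P = 231.34/0.2 = 1156.7. Consumer surplus = ½ × (1156.7 - 251.7) × 181 = 81902.5.

Consumer surplus = 81902.5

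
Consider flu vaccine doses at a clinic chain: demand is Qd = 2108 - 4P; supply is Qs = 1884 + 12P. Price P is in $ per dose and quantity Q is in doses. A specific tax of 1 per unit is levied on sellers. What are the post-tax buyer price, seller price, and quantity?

Sellers keep P_s = P_b - 1 per unit, so supply in terms of the buyer price is Qs = 1872 + 12P_b.
Set Qd = Qs: 2108 - 4P_b = 1872 + 12P_b, so 236 = 16P_b and P_b = 14.75.
So P_s = 13.75 and the quantity traded is Q = 2108 - 4(14.75) = 2049.

P_b = 14.75, P_s = 13.75, Q = 2049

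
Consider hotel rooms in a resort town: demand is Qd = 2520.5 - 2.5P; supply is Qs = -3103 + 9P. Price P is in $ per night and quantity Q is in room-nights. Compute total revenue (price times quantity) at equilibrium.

Equating demand and supply, 2520.5 - 2.5P = -3103 + 9P gives 11.5P = 5623.5, so P* = 489.
Plugging P* into demand: Q* = 2520.5 - 2.5(489) = 1298.
Total revenue = P* × Q* = 489 × 1298 = 634722.

Total revenue = 634722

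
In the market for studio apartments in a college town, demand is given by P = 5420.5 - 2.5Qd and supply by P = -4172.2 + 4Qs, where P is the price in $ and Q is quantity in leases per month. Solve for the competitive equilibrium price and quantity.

In direct form, Qd = 2168.2 - 0.4P and Qs = 1043.05 + 0.25P.
At equilibrium Qd = Qs, so 2168.2 - 0.4P = 1043.05 + 0.25P; collecting terms, 1125.15 = 0.65P and P* = 1731.
Plugging P* into demand: Q* = 2168.2 - 0.4(1731) = 1475.8.

P* = 1731, Q* = 1475.8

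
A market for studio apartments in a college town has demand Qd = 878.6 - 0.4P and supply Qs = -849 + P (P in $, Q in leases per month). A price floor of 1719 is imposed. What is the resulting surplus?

Surplus = 679

Evaluating both curves at the floor price 1719 gives Qd = 191, Qs = 870.
Surplus = Qs - Qd = 870 - 191 = 679.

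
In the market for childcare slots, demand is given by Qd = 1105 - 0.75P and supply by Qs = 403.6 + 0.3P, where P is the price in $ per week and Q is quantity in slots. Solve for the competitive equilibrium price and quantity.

P* = 668, Q* = 604

Set Qd = Qs: 1105 - 0.75P = 403.6 + 0.3P, so 701.4 = 1.05P and P* = 668.
From the demand curve, Q* = 1105 - 0.75(668) = 604.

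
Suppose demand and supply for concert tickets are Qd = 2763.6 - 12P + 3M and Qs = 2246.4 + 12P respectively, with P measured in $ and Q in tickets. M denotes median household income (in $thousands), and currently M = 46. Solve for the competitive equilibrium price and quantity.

P* = 27.3, Q* = 2574

With M = 46, demand is Qd = 2901.6 - 12P.
Set Qd = Qs: 2901.6 - 12P = 2246.4 + 12P, so 655.2 = 24P and P* = 27.3.
Plugging P* into demand: Q* = 2901.6 - 12(27.3) = 2574.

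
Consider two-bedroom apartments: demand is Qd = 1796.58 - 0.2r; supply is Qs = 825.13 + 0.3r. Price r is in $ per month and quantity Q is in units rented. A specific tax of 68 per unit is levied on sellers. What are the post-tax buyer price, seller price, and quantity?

Sellers keep r_s = r_b - 68 per unit, so supply in terms of the buyer price is Qs = 804.73 + 0.3r_b.
Market clearing requires 1796.58 - 0.2r_b = 804.73 + 0.3r_b; hence 991.85 = 0.5r_b and r_b = 1983.7.
So r_s = 1915.7 and the quantity traded is Q = 1796.58 - 0.2(1983.7) = 1399.84.

r_b = 1983.7, r_s = 1915.7, Q = 1399.84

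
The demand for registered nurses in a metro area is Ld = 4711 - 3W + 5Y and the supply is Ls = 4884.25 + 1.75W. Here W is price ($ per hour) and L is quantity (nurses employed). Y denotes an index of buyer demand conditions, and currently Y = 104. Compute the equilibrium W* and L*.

W* = 73, L* = 5012

With Y = 104, demand is Ld = 5231 - 3W.
At equilibrium Ld = Ls, so 5231 - 3W = 4884.25 + 1.75W; collecting terms, 346.75 = 4.75W and W* = 73.
Then L* = 5231 - 3(73) = 5012.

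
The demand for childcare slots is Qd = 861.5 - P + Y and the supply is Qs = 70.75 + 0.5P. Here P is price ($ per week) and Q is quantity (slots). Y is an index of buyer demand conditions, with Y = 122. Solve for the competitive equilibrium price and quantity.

P* = 608.5, Q* = 375

With Y = 122, demand is Qd = 983.5 - P.
Set Qd = Qs: 983.5 - P = 70.75 + 0.5P, so 912.75 = 1.5P and P* = 608.5.
Plugging P* into demand: Q* = 983.5 - 608.5 = 375.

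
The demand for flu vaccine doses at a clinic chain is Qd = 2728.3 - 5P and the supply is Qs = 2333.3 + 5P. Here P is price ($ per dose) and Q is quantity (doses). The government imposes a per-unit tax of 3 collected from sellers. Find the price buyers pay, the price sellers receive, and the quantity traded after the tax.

P_b = 41, P_s = 38, Q = 2523.3

The tax drives a wedge P_b - P_s = 3. Substituting P_s = P_b - 3 into supply: Qs = 2318.3 + 5P_b.
Equate demand and the shifted supply: 2728.3 - 5P_b = 2318.3 + 5P_b, giving 10P_b = 410, so P_b = 41.
Then P_s = 41 - 3 = 38 and Q = 2728.3 - 5(41) = 2523.3.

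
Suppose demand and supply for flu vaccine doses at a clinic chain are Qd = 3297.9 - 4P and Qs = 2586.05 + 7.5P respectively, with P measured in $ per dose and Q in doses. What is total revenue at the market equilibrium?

Equating demand and supply, 3297.9 - 4P = 2586.05 + 7.5P gives 11.5P = 711.85, so P* = 61.9.
Plugging P* into demand: Q* = 3297.9 - 4(61.9) = 3050.3.
Total revenue = P* × Q* = 61.9 × 3050.3 = 188813.57.

Total revenue = 188813.57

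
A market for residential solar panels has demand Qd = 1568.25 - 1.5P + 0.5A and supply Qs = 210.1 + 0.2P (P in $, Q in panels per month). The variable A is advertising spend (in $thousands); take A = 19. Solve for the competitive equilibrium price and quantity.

P* = 804.5, Q* = 371

With A = 19, demand is Qd = 1577.75 - 1.5P.
At equilibrium Qd = Qs, so 1577.75 - 1.5P = 210.1 + 0.2P; collecting terms, 1367.65 = 1.7P and P* = 804.5.
Substitute back: Q* = 1577.75 - 1.5(804.5) = 371.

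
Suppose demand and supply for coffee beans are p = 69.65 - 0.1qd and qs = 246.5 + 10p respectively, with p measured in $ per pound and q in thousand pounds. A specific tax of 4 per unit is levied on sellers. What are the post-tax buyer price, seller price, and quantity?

Solving each curve for q: qd = 696.5 - 10p.
Sellers keep p_s = p_b - 4 per unit, so supply in terms of the buyer price is qs = 206.5 + 10p_b.
Equate demand and the shifted supply: 696.5 - 10p_b = 206.5 + 10p_b, giving 20p_b = 490, so p_b = 24.5.
Then p_s = 24.5 - 4 = 20.5 and q = 696.5 - 10(24.5) = 451.5.

p_b = 24.5, p_s = 20.5, q = 451.5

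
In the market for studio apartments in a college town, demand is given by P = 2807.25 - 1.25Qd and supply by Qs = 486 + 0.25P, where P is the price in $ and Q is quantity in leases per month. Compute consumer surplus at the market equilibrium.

In direct form, Qd = 2245.8 - 0.8P.
The market clears where 2245.8 - 0.8P = 486 + 0.25P. Rearranging, 1.05P = 1759.8, hence P* = 1676.
From the demand curve, Q* = 2245.8 - 0.8(1676) = 905.
Demand choke price (Qd = 0): P = 2245.8/0.8 = 2807.25. Consumer surplus = ½ × (2807.25 - 1676) × 905 = 511890.625.

Consumer surplus = 511890.625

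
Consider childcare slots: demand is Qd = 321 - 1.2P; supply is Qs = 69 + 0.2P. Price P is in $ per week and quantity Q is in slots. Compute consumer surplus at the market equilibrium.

At equilibrium Qd = Qs, so 321 - 1.2P = 69 + 0.2P; collecting terms, 252 = 1.4P and P* = 180.
Plugging P* into demand: Q* = 321 - 1.2(180) = 105.
Demand choke price (Qd = 0): P = 321/1.2 = 267.5. Consumer surplus = ½ × (267.5 - 180) × 105 = 4593.75.

Consumer surplus = 4593.75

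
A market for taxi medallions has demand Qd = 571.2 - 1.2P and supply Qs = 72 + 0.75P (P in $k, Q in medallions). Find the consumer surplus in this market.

Consumer surplus = 29040

At equilibrium Qd = Qs, so 571.2 - 1.2P = 72 + 0.75P; collecting terms, 499.2 = 1.95P and P* = 256.
Plugging P* into demand: Q* = 571.2 - 1.2(256) = 264.
Demand choke price (Qd = 0): P = 571.2/1.2 = 476. Consumer surplus = ½ × (476 - 256) × 264 = 29040.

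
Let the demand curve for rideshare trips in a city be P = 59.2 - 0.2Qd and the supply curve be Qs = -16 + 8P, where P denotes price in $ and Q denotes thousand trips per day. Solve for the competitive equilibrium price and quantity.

Rewriting in direct form: Qd = 296 - 5P.
Set Qd = Qs: 296 - 5P = -16 + 8P, so 312 = 13P and P* = 24.
Plugging P* into demand: Q* = 296 - 5(24) = 176.

P* = 24, Q* = 176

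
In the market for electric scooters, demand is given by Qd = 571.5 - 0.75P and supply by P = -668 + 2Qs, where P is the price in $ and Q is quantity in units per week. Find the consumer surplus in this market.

Solving each curve for Q: Qs = 334 + 0.5P.
Set Qd = Qs: 571.5 - 0.75P = 334 + 0.5P, so 237.5 = 1.25P and P* = 190.
Substitute back: Q* = 571.5 - 0.75(190) = 429.
Demand choke price (Qd = 0): P = 571.5/0.75 = 762. Consumer surplus = ½ × (762 - 190) × 429 = 122694.

Consumer surplus = 122694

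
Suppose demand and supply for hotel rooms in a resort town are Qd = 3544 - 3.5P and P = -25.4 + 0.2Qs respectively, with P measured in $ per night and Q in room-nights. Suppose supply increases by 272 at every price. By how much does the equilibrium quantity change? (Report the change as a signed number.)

ΔQ = 112

In direct form, Qs = 127 + 5P.
Equating demand and supply, 3544 - 3.5P = 127 + 5P gives 8.5P = 3417, so P* = 402.
Substitute back: Q* = 3544 - 3.5(402) = 2137.
After the shift, supply is Qs = 399 + 5P.
Re-solving, 8.5P = 3145 gives P = 370 and Q = 2249.
ΔQ = 2249 - 2137 = 112.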